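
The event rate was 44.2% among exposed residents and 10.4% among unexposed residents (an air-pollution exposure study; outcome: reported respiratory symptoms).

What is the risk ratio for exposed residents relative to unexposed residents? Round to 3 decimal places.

RR = 0.4420 / 0.1040 = 4.250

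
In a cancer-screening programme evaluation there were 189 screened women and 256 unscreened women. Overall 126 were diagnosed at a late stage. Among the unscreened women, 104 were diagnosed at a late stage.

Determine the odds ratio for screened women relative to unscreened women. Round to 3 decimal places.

screened women with the outcome: 126 − 104 = 22
screened women without the outcome: 189 − 22 = 167
unscreened women without the outcome: 256 − 104 = 152
OR = (22 × 152) / (167 × 104) = 3344/17368 ≈ 0.193

0.193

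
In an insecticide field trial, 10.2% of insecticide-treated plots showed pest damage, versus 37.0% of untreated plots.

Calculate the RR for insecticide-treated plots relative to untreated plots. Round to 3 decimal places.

RR = 0.1020 / 0.3700 = 0.276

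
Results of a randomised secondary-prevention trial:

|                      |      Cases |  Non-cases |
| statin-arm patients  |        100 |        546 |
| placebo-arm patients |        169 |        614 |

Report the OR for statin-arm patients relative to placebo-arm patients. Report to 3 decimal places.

OR = (100 × 614) / (546 × 169) = 61400/92274 ≈ 0.665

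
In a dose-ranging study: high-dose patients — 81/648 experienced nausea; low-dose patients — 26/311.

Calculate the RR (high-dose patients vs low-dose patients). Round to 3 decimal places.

1.495

risk, high-dose patients = 81/648 = 0.1250
risk, low-dose patients = 26/311 = 0.0836
RR = 0.1250 / 0.0836 = 1.495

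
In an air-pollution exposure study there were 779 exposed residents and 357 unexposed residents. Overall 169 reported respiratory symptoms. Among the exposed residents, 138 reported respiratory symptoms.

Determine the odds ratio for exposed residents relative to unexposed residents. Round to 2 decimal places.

exposed residents without the outcome: 779 − 138 = 641
unexposed residents with the outcome: 169 − 138 = 31
unexposed residents without the outcome: 357 − 31 = 326
odds, exposed residents = 138/641 = 0.2153
odds, unexposed residents = 31/326 = 0.0951
OR = 0.2153 / 0.0951 = 2.26

OR ≈ 2.26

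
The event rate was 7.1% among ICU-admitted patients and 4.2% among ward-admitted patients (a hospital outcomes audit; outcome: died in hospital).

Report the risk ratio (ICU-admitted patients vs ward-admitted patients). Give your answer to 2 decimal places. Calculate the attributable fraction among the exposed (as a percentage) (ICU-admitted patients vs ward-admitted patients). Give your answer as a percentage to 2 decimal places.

RR = 0.07100 / 0.04200 = 1.69
AR% = (0.07100 − 0.04200) / 0.07100 = 0.4085 → 40.85%

RR = 1.69; AR% = 40.85%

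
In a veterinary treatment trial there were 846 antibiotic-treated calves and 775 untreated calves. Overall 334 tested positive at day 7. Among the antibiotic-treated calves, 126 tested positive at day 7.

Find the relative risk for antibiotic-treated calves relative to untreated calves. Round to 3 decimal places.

0.555

antibiotic-treated calves without the outcome: 846 − 126 = 720
untreated calves with the outcome: 334 − 126 = 208
untreated calves without the outcome: 775 − 208 = 567
risk, antibiotic-treated calves = 126/846 = 0.1489
risk, untreated calves = 208/775 = 0.2684
RR = 0.1489 / 0.2684 = 0.555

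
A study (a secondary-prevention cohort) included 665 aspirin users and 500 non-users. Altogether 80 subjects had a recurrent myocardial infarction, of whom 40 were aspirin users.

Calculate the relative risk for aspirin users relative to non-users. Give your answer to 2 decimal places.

aspirin users without the outcome: 665 − 40 = 625
non-users with the outcome: 80 − 40 = 40
non-users without the outcome: 500 − 40 = 460
risk, aspirin users = 40/665 = 0.0602
risk, non-users = 40/500 = 0.0800
RR = 0.0602 / 0.0800 = 0.75

RR = 0.75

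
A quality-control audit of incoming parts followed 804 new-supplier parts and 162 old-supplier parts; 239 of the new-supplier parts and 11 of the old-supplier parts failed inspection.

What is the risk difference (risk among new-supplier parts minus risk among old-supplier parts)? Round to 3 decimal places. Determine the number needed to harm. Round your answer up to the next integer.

RD = 0.229; NNH = 5

risk, new-supplier parts = 239/804 = 0.2973
risk, old-supplier parts = 11/162 = 0.0679
risk difference = 0.2973 − 0.0679 = 0.229
absolute risk difference = 0.229362
1 / 0.229362 = 4.360 → round up → 5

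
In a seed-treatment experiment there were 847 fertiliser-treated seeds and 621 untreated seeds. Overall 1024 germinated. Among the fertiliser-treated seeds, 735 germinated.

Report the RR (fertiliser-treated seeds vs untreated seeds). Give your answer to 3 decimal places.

fertiliser-treated seeds without the outcome: 847 − 735 = 112
untreated seeds with the outcome: 1024 − 735 = 289
untreated seeds without the outcome: 621 − 289 = 332
risk, fertiliser-treated seeds = 735/847 = 0.8678
risk, untreated seeds = 289/621 = 0.4654
RR = 0.8678 / 0.4654 = 1.865

RR ≈ 1.865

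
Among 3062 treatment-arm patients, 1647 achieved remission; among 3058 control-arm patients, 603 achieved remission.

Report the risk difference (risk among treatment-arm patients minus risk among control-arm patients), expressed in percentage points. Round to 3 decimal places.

34.070

risk, treatment-arm patients = 1647/3062 = 0.5379
risk, control-arm patients = 603/3058 = 0.1972
risk difference = 0.5379 − 0.1972 = 0.3407 → 34.070 percentage points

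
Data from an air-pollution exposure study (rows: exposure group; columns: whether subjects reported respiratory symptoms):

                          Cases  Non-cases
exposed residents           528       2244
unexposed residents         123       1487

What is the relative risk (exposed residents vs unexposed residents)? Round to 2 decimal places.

RR: 2.49

risk, exposed residents = 528/2772 = 0.1905
risk, unexposed residents = 123/1610 = 0.0764
RR = 0.1905 / 0.0764 = 2.49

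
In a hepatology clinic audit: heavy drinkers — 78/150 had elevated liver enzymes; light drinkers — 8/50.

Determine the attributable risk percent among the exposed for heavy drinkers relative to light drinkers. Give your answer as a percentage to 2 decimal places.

AR% = 69.23%

risk, heavy drinkers = 78/150 = 0.5200
risk, light drinkers = 8/50 = 0.1600
AR% = (0.5200 − 0.1600) / 0.5200 = 0.6923 → 69.23%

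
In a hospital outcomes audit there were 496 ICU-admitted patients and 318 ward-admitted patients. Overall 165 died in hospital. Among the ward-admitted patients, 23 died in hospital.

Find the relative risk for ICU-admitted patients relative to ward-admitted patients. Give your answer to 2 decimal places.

3.96

ICU-admitted patients with the outcome: 165 − 23 = 142
ICU-admitted patients without the outcome: 496 − 142 = 354
ward-admitted patients without the outcome: 318 − 23 = 295
risk, ICU-admitted patients = 142/496 = 0.2863
risk, ward-admitted patients = 23/318 = 0.0723
RR = 0.2863 / 0.0723 = 3.96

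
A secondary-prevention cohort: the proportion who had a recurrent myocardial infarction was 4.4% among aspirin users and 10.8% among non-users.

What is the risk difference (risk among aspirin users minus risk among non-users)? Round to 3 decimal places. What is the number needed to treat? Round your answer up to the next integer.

RD = -0.064; NNT = 16

risk difference = 0.04400 − 0.10800 = -0.064
absolute risk difference = 0.064000
1 / 0.064000 = 15.625 → round up → 16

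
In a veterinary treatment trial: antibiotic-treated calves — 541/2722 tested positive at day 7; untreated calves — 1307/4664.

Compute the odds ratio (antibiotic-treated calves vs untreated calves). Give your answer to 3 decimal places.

OR ≈ 0.637

odds, antibiotic-treated calves = 541/2181 = 0.2481
odds, untreated calves = 1307/3357 = 0.3893
OR = 0.2481 / 0.3893 = 0.637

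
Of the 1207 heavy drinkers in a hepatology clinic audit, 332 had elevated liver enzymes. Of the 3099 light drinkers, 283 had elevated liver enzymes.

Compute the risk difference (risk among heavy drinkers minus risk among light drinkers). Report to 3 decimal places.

RD ≈ 0.184

risk, heavy drinkers = 332/1207 = 0.2751
risk, light drinkers = 283/3099 = 0.0913
risk difference = 0.2751 − 0.0913 = 0.184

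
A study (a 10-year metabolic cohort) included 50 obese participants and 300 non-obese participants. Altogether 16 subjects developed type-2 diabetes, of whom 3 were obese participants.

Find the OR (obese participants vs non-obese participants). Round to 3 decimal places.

OR: 1.409

obese participants without the outcome: 50 − 3 = 47
non-obese participants with the outcome: 16 − 3 = 13
non-obese participants without the outcome: 300 − 13 = 287
OR = (3 × 287) / (47 × 13) = 861/611 ≈ 1.409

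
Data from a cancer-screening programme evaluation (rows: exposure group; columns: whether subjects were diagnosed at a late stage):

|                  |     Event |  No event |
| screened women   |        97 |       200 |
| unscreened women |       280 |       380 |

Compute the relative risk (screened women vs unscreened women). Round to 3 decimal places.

risk, screened women = 97/297 = 0.3266
risk, unscreened women = 280/660 = 0.4242
RR = 0.3266 / 0.4242 = 0.770

0.770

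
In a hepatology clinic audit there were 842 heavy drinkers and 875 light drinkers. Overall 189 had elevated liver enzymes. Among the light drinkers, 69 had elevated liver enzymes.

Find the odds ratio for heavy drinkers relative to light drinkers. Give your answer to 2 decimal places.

1.94

heavy drinkers with the outcome: 189 − 69 = 120
heavy drinkers without the outcome: 842 − 120 = 722
light drinkers without the outcome: 875 − 69 = 806
odds, heavy drinkers = 120/722 = 0.1662
odds, light drinkers = 69/806 = 0.0856
OR = 0.1662 / 0.0856 = 1.94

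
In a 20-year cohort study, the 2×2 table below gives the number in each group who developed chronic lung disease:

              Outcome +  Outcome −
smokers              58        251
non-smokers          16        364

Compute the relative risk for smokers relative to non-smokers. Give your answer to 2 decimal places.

4.46

risk, smokers = 58/309 = 0.18770
risk, non-smokers = 16/380 = 0.04211
RR = 0.18770 / 0.04211 = 4.46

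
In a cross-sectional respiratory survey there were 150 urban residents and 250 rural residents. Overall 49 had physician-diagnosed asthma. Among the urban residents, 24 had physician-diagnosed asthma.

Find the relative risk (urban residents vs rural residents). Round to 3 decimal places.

urban residents without the outcome: 150 − 24 = 126
rural residents with the outcome: 49 − 24 = 25
rural residents without the outcome: 250 − 25 = 225
risk, urban residents = 24/150 = 0.1600
risk, rural residents = 25/250 = 0.1000
RR = 0.1600 / 0.1000 = 1.600

RR = 1.600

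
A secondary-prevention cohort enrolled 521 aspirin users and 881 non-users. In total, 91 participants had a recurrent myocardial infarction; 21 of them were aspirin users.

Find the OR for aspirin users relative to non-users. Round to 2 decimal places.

aspirin users without the outcome: 521 − 21 = 500
non-users with the outcome: 91 − 21 = 70
non-users without the outcome: 881 − 70 = 811
OR = (21 × 811) / (500 × 70) = 17031/35000 ≈ 0.49

OR = 0.49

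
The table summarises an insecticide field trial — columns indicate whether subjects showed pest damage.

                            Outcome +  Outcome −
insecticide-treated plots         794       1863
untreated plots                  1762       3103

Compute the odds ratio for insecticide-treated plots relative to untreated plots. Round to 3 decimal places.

odds, insecticide-treated plots = 794/1863 = 0.4262
odds, untreated plots = 1762/3103 = 0.5678
OR = 0.4262 / 0.5678 = 0.751

OR: 0.751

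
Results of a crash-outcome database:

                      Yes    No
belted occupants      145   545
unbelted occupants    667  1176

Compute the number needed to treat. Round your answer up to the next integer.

NNT: 7

risk, belted occupants = 145/690 = 0.210145
risk, unbelted occupants = 667/1843 = 0.361910
absolute risk difference = 0.151765
1 / 0.151765 = 6.589 → round up → 7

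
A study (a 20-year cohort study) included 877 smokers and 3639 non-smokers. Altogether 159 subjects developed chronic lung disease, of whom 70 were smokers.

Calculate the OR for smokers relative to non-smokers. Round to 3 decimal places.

smokers without the outcome: 877 − 70 = 807
non-smokers with the outcome: 159 − 70 = 89
non-smokers without the outcome: 3639 − 89 = 3550
odds, smokers = 70/807 = 0.08674
odds, non-smokers = 89/3550 = 0.02507
OR = 0.08674 / 0.02507 = 3.460

OR ≈ 3.460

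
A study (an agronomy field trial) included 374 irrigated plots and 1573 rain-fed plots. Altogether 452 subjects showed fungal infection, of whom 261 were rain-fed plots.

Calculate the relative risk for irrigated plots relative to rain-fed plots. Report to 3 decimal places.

RR = 3.078

irrigated plots with the outcome: 452 − 261 = 191
irrigated plots without the outcome: 374 − 191 = 183
rain-fed plots without the outcome: 1573 − 261 = 1312
risk, irrigated plots = 191/374 = 0.5107
risk, rain-fed plots = 261/1573 = 0.1659
RR = 0.5107 / 0.1659 = 3.078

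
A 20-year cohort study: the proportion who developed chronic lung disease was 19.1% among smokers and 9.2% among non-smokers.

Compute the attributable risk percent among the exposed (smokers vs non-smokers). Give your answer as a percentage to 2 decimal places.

AR% = (0.1910 − 0.0920) / 0.1910 = 0.5183 → 51.83%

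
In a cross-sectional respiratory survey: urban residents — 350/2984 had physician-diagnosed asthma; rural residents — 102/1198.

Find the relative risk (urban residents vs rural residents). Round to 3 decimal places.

risk, urban residents = 350/2984 = 0.1173
risk, rural residents = 102/1198 = 0.0851
RR = 0.1173 / 0.0851 = 1.378

RR: 1.378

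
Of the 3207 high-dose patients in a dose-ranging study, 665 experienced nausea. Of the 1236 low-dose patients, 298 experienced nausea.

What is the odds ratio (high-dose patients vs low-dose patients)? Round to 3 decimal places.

0.823

odds, high-dose patients = 665/2542 = 0.2616
odds, low-dose patients = 298/938 = 0.3177
OR = 0.2616 / 0.3177 = 0.823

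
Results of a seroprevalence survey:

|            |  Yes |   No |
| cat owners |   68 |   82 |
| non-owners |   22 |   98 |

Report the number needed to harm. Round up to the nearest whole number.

NNH ≈ 4

risk, cat owners = 68/150 = 0.453333
risk, non-owners = 22/120 = 0.183333
absolute risk difference = 0.270000
1 / 0.270000 = 3.704 → round up → 4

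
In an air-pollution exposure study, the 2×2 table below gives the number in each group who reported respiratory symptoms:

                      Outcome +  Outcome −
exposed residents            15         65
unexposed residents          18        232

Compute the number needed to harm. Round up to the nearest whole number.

risk, exposed residents = 15/80 = 0.187500
risk, unexposed residents = 18/250 = 0.072000
absolute risk difference = 0.115500
1 / 0.115500 = 8.658 → round up → 9

9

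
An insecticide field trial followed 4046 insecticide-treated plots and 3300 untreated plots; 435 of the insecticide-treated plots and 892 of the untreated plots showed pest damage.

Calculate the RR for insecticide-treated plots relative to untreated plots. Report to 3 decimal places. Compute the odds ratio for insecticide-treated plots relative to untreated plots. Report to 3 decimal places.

RR = 0.398; OR = 0.325

risk, insecticide-treated plots = 435/4046 = 0.1075
risk, untreated plots = 892/3300 = 0.2703
RR = 0.1075 / 0.2703 = 0.398
OR = (435 × 2408) / (3611 × 892) = 1047480/3221012 ≈ 0.325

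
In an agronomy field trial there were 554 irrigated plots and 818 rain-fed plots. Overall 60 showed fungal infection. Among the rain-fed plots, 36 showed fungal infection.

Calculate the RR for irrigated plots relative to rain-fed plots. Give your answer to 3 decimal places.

irrigated plots with the outcome: 60 − 36 = 24
irrigated plots without the outcome: 554 − 24 = 530
rain-fed plots without the outcome: 818 − 36 = 782
risk, irrigated plots = 24/554 = 0.04332
risk, rain-fed plots = 36/818 = 0.04401
RR = 0.04332 / 0.04401 = 0.984

RR: 0.984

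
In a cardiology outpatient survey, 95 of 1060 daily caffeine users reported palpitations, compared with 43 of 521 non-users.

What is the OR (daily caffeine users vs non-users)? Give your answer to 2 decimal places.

OR = (95 × 478) / (965 × 43) = 45410/41495 ≈ 1.09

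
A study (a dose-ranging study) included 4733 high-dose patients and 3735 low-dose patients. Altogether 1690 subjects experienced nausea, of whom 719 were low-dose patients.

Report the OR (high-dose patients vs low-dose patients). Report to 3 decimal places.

high-dose patients with the outcome: 1690 − 719 = 971
high-dose patients without the outcome: 4733 − 971 = 3762
low-dose patients without the outcome: 3735 − 719 = 3016
odds, high-dose patients = 971/3762 = 0.2581
odds, low-dose patients = 719/3016 = 0.2384
OR = 0.2581 / 0.2384 = 1.083

OR = 1.083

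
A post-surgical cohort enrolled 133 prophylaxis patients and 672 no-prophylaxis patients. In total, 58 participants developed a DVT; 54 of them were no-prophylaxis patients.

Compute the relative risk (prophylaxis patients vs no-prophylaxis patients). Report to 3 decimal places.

prophylaxis patients with the outcome: 58 − 54 = 4
prophylaxis patients without the outcome: 133 − 4 = 129
no-prophylaxis patients without the outcome: 672 − 54 = 618
risk, prophylaxis patients = 4/133 = 0.03008
risk, no-prophylaxis patients = 54/672 = 0.08036
RR = 0.03008 / 0.08036 = 0.374

RR: 0.374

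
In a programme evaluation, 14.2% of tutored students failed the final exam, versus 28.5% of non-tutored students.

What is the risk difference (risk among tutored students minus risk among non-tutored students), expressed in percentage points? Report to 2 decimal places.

-14.30

risk difference = 0.1420 − 0.2850 = -0.1430 → -14.30 percentage points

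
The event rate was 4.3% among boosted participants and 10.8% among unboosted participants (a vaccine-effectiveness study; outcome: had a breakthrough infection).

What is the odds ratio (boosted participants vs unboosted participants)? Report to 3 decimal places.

odds, boosted participants = 0.04300/0.95700 = 0.04493
odds, unboosted participants = 0.10800/0.89200 = 0.12108
OR = 0.04493 / 0.12108 = 0.371

OR = 0.371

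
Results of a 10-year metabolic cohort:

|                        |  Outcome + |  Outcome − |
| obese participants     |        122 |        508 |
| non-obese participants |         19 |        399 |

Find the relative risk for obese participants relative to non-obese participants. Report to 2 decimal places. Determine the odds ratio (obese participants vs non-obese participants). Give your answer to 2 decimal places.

RR = 4.26; OR = 5.04

risk, obese participants = 122/630 = 0.19365
risk, non-obese participants = 19/418 = 0.04545
RR = 0.19365 / 0.04545 = 4.26
OR = (122 × 399) / (508 × 19) = 48678/9652 ≈ 5.04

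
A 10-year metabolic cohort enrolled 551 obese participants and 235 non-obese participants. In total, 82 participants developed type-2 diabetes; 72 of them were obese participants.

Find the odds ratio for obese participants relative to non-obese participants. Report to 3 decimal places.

obese participants without the outcome: 551 − 72 = 479
non-obese participants with the outcome: 82 − 72 = 10
non-obese participants without the outcome: 235 − 10 = 225
OR = (72 × 225) / (479 × 10) = 16200/4790 ≈ 3.382

OR ≈ 3.382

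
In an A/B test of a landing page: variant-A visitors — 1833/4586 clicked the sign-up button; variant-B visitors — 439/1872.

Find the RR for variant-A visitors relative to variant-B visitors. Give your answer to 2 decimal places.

1.70

risk, variant-A visitors = 1833/4586 = 0.3997
risk, variant-B visitors = 439/1872 = 0.2345
RR = 0.3997 / 0.2345 = 1.70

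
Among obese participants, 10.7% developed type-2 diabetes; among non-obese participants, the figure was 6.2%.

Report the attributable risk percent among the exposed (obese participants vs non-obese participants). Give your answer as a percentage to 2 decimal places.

AR% = (0.1070 − 0.0620) / 0.1070 = 0.4206 → 42.06%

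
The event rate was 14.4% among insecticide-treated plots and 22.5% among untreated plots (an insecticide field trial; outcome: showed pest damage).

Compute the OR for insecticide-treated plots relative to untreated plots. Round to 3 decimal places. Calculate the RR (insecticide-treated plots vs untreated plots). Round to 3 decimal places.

OR = 0.579; RR = 0.640

odds, insecticide-treated plots = 0.1440/0.8560 = 0.1682
odds, untreated plots = 0.2250/0.7750 = 0.2903
OR = 0.1682 / 0.2903 = 0.579
RR = 0.1440 / 0.2250 = 0.640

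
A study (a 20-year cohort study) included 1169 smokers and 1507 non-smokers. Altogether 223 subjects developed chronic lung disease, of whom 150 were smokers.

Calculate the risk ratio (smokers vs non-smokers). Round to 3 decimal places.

smokers without the outcome: 1169 − 150 = 1019
non-smokers with the outcome: 223 − 150 = 73
non-smokers without the outcome: 1507 − 73 = 1434
risk, smokers = 150/1169 = 0.12831
risk, non-smokers = 73/1507 = 0.04844
RR = 0.12831 / 0.04844 = 2.649

RR = 2.649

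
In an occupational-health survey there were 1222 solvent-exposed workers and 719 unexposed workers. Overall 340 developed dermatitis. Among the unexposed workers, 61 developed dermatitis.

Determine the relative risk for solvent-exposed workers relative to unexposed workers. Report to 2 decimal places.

solvent-exposed workers with the outcome: 340 − 61 = 279
solvent-exposed workers without the outcome: 1222 − 279 = 943
unexposed workers without the outcome: 719 − 61 = 658
risk, solvent-exposed workers = 279/1222 = 0.2283
risk, unexposed workers = 61/719 = 0.0848
RR = 0.2283 / 0.0848 = 2.69

RR: 2.69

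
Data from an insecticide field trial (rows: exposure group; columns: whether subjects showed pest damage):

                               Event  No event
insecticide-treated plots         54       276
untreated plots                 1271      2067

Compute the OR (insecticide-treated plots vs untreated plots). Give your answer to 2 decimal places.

0.32

odds, insecticide-treated plots = 54/276 = 0.1957
odds, untreated plots = 1271/2067 = 0.6149
OR = 0.1957 / 0.6149 = 0.32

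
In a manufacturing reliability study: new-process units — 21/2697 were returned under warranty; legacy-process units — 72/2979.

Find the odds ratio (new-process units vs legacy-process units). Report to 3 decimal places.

odds, new-process units = 21/2676 = 0.00785
odds, legacy-process units = 72/2907 = 0.02477
OR = 0.00785 / 0.02477 = 0.317

OR ≈ 0.317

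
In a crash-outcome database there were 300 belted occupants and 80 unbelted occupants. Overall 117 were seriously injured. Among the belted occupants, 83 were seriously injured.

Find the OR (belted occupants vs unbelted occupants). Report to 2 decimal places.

belted occupants without the outcome: 300 − 83 = 217
unbelted occupants with the outcome: 117 − 83 = 34
unbelted occupants without the outcome: 80 − 34 = 46
OR = (83 × 46) / (217 × 34) = 3818/7378 ≈ 0.52

OR ≈ 0.52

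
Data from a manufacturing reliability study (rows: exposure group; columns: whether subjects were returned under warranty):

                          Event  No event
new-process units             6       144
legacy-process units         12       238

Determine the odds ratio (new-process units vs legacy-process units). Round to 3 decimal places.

OR: 0.826

odds, new-process units = 6/144 = 0.04167
odds, legacy-process units = 12/238 = 0.05042
OR = 0.04167 / 0.05042 = 0.826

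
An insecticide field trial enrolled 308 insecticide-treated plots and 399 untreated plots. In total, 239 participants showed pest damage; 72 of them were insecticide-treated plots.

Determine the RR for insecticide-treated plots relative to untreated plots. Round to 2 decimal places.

insecticide-treated plots without the outcome: 308 − 72 = 236
untreated plots with the outcome: 239 − 72 = 167
untreated plots without the outcome: 399 − 167 = 232
risk, insecticide-treated plots = 72/308 = 0.2338
risk, untreated plots = 167/399 = 0.4185
RR = 0.2338 / 0.4185 = 0.56

RR: 0.56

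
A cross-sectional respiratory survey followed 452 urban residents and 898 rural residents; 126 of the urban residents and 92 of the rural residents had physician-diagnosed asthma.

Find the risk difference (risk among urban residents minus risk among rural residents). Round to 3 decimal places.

RD ≈ 0.176

risk, urban residents = 126/452 = 0.2788
risk, rural residents = 92/898 = 0.1024
risk difference = 0.2788 − 0.1024 = 0.176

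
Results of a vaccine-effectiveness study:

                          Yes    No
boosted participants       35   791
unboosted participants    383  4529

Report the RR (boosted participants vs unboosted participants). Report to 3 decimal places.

risk, boosted participants = 35/826 = 0.04237
risk, unboosted participants = 383/4912 = 0.07797
RR = 0.04237 / 0.07797 = 0.543

0.543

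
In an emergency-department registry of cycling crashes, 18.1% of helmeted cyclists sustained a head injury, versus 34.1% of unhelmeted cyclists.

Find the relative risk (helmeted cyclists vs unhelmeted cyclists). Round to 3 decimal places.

RR = 0.1810 / 0.3410 = 0.531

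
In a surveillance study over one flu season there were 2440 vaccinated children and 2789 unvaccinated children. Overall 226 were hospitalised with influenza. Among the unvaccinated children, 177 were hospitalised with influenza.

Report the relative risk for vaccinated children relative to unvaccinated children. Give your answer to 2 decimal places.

RR: 0.32

vaccinated children with the outcome: 226 − 177 = 49
vaccinated children without the outcome: 2440 − 49 = 2391
unvaccinated children without the outcome: 2789 − 177 = 2612
risk, vaccinated children = 49/2440 = 0.02008
risk, unvaccinated children = 177/2789 = 0.06346
RR = 0.02008 / 0.06346 = 0.32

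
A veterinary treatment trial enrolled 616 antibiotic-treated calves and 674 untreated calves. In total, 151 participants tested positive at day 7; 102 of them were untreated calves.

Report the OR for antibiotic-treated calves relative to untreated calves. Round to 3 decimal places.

antibiotic-treated calves with the outcome: 151 − 102 = 49
antibiotic-treated calves without the outcome: 616 − 49 = 567
untreated calves without the outcome: 674 − 102 = 572
OR = (49 × 572) / (567 × 102) = 28028/57834 ≈ 0.485

0.485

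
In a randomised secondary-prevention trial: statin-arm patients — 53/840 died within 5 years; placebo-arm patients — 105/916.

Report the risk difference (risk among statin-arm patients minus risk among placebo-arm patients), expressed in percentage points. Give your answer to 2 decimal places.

-5.15

risk, statin-arm patients = 53/840 = 0.0631
risk, placebo-arm patients = 105/916 = 0.1146
risk difference = 0.0631 − 0.1146 = -0.0515 → -5.15 percentage points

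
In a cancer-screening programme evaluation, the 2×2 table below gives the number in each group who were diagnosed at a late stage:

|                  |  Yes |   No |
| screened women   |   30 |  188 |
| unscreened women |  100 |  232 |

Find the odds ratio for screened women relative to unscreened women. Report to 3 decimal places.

0.370

odds, screened women = 30/188 = 0.1596
odds, unscreened women = 100/232 = 0.4310
OR = 0.1596 / 0.4310 = 0.370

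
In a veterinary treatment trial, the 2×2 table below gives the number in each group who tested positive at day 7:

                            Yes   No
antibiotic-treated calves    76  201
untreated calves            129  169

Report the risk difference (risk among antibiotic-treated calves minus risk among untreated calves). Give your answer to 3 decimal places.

risk, antibiotic-treated calves = 76/277 = 0.2744
risk, untreated calves = 129/298 = 0.4329
risk difference = 0.2744 − 0.4329 = -0.159

RD: -0.159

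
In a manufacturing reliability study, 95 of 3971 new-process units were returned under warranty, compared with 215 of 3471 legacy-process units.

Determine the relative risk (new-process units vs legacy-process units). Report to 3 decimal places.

RR ≈ 0.386

risk, new-process units = 95/3971 = 0.02392
risk, legacy-process units = 215/3471 = 0.06194
RR = 0.02392 / 0.06194 = 0.386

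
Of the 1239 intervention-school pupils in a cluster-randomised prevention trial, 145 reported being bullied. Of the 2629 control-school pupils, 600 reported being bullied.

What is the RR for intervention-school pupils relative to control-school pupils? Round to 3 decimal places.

0.513

risk, intervention-school pupils = 145/1239 = 0.1170
risk, control-school pupils = 600/2629 = 0.2282
RR = 0.1170 / 0.2282 = 0.513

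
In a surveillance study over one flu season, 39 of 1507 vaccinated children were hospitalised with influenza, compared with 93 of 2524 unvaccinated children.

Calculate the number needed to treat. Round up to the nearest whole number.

NNT = 92

risk, vaccinated children = 39/1507 = 0.025879
risk, unvaccinated children = 93/2524 = 0.036846
absolute risk difference = 0.010967
1 / 0.010967 = 91.183 → round up → 92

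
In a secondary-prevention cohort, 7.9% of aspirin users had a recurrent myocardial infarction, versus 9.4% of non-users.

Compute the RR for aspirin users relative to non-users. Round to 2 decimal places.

RR = 0.0790 / 0.0940 = 0.84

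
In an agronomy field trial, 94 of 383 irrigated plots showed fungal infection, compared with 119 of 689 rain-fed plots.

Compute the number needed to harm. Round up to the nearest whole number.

14

risk, irrigated plots = 94/383 = 0.245431
risk, rain-fed plots = 119/689 = 0.172714
absolute risk difference = 0.072717
1 / 0.072717 = 13.752 → round up → 14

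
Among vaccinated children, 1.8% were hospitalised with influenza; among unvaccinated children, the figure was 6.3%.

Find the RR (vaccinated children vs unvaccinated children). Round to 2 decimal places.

RR = 0.01800 / 0.06300 = 0.29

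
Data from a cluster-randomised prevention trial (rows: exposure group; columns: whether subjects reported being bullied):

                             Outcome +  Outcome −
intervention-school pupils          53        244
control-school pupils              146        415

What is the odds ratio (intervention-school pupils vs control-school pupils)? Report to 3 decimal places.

OR = (53 × 415) / (244 × 146) = 21995/35624 ≈ 0.617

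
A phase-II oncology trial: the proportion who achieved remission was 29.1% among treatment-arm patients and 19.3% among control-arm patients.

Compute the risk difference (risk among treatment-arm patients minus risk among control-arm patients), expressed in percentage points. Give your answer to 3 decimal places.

9.800

risk difference = 0.2910 − 0.1930 = 0.0980 → 9.800 percentage points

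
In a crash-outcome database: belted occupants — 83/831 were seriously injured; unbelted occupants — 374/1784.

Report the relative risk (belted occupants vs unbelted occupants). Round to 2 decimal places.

RR ≈ 0.48

risk, belted occupants = 83/831 = 0.0999
risk, unbelted occupants = 374/1784 = 0.2096
RR = 0.0999 / 0.2096 = 0.48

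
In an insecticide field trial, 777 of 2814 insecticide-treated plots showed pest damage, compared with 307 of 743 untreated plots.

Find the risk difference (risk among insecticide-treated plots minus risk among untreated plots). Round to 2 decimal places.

risk, insecticide-treated plots = 777/2814 = 0.2761
risk, untreated plots = 307/743 = 0.4132
risk difference = 0.2761 − 0.4132 = -0.14

-0.14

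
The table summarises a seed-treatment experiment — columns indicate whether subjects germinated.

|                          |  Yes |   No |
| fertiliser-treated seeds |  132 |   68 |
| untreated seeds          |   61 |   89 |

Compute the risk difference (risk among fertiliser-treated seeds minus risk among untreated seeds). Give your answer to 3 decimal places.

risk, fertiliser-treated seeds = 132/200 = 0.6600
risk, untreated seeds = 61/150 = 0.4067
risk difference = 0.6600 − 0.4067 = 0.253

RD = 0.253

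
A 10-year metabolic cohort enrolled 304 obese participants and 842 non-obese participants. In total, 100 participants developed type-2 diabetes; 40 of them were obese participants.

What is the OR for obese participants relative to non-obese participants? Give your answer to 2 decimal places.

1.97

obese participants without the outcome: 304 − 40 = 264
non-obese participants with the outcome: 100 − 40 = 60
non-obese participants without the outcome: 842 − 60 = 782
OR = (40 × 782) / (264 × 60) = 31280/15840 ≈ 1.97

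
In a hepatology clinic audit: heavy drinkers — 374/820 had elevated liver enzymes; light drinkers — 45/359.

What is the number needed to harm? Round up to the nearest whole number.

risk, heavy drinkers = 374/820 = 0.456098
risk, light drinkers = 45/359 = 0.125348
absolute risk difference = 0.330749
1 / 0.330749 = 3.023 → round up → 4

NNH ≈ 4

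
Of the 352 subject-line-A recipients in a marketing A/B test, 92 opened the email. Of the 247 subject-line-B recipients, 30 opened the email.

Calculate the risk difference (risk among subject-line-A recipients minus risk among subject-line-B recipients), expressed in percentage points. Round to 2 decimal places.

risk, subject-line-A recipients = 92/352 = 0.2614
risk, subject-line-B recipients = 30/247 = 0.1215
risk difference = 0.2614 − 0.1215 = 0.1399 → 13.99 percentage points

RD = 13.99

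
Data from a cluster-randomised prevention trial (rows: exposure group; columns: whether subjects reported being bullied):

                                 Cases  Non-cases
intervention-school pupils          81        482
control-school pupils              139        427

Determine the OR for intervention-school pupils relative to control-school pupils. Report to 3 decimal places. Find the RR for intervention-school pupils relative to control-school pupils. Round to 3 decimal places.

OR = (81 × 427) / (482 × 139) = 34587/66998 ≈ 0.516
risk, intervention-school pupils = 81/563 = 0.1439
risk, control-school pupils = 139/566 = 0.2456
RR = 0.1439 / 0.2456 = 0.586

OR = 0.516; RR = 0.586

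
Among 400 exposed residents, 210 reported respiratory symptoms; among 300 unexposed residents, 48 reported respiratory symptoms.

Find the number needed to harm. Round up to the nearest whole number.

3

risk, exposed residents = 210/400 = 0.525000
risk, unexposed residents = 48/300 = 0.160000
absolute risk difference = 0.365000
1 / 0.365000 = 2.740 → round up → 3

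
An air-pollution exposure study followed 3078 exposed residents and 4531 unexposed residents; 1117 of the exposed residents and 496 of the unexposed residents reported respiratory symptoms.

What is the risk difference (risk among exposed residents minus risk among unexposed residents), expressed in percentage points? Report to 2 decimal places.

25.34

risk, exposed residents = 1117/3078 = 0.3629
risk, unexposed residents = 496/4531 = 0.1095
risk difference = 0.3629 − 0.1095 = 0.2534 → 25.34 percentage points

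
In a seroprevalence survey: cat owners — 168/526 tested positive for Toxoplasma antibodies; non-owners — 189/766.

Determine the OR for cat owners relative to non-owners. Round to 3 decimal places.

OR = (168 × 577) / (358 × 189) = 96936/67662 ≈ 1.433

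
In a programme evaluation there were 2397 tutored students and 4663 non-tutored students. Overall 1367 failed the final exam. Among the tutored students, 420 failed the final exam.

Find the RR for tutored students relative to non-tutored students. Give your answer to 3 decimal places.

tutored students without the outcome: 2397 − 420 = 1977
non-tutored students with the outcome: 1367 − 420 = 947
non-tutored students without the outcome: 4663 − 947 = 3716
risk, tutored students = 420/2397 = 0.1752
risk, non-tutored students = 947/4663 = 0.2031
RR = 0.1752 / 0.2031 = 0.863

RR: 0.863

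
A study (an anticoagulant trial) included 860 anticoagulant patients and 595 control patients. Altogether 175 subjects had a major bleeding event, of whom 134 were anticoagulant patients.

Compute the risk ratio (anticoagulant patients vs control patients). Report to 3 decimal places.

anticoagulant patients without the outcome: 860 − 134 = 726
control patients with the outcome: 175 − 134 = 41
control patients without the outcome: 595 − 41 = 554
risk, anticoagulant patients = 134/860 = 0.1558
risk, control patients = 41/595 = 0.0689
RR = 0.1558 / 0.0689 = 2.261

2.261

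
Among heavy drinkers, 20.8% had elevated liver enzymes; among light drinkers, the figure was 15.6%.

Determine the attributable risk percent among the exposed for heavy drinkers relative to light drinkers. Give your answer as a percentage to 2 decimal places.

AR% = (0.2080 − 0.1560) / 0.2080 = 0.2500 → 25.00%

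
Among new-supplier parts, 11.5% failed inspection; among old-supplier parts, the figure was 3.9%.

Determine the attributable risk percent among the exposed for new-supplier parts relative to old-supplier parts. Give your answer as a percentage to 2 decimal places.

AR% = (0.11500 − 0.03900) / 0.11500 = 0.6609 → 66.09%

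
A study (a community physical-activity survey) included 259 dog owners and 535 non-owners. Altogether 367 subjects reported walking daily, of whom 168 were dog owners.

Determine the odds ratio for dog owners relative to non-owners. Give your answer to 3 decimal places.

OR ≈ 3.117

dog owners without the outcome: 259 − 168 = 91
non-owners with the outcome: 367 − 168 = 199
non-owners without the outcome: 535 − 199 = 336
odds, dog owners = 168/91 = 1.8462
odds, non-owners = 199/336 = 0.5923
OR = 1.8462 / 0.5923 = 3.117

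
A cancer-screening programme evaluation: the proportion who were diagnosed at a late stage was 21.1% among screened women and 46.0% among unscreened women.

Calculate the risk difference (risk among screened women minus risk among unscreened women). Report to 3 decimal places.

risk difference = 0.2110 − 0.4600 = -0.249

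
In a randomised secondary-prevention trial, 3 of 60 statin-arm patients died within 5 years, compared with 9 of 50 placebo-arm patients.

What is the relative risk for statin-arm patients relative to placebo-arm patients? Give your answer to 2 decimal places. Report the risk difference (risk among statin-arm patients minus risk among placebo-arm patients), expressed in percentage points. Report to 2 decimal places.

risk, statin-arm patients = 3/60 = 0.0500
risk, placebo-arm patients = 9/50 = 0.1800
RR = 0.0500 / 0.1800 = 0.28
risk difference = 0.0500 − 0.1800 = -0.1300 → -13.00 percentage points

RR = 0.28; RD = -13.00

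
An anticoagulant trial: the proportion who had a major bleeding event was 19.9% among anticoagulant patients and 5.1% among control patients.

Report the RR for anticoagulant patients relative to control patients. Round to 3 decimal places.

RR = 0.1990 / 0.0510 = 3.902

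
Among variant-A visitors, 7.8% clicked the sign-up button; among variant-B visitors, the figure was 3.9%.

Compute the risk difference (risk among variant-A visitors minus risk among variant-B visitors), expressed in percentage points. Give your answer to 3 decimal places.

RD: 3.900

risk difference = 0.07800 − 0.03900 = 0.03900 → 3.900 percentage points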